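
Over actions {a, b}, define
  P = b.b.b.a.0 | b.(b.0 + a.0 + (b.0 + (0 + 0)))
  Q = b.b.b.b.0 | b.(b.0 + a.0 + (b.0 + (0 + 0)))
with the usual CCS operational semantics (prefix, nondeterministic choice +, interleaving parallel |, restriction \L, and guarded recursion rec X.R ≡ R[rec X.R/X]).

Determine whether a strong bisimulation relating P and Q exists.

Reachable graph of P (15 states):
  m0 = b.b.b.a.0 | b.(b.0 + a.0 + (b.0 + (0 + 0))) has moves —b→ m1, —b→ m2
  m1 = b.b.a.0 | b.(b.0 + a.0 + (b.0 + (0 + 0))) has moves —b→ m3, —b→ m4
  m2 = b.b.b.a.0 | (b.0 + a.0 + (b.0 + (0 + 0))) has moves —a→ m5, —b→ m4, —b→ m5
  m3 = b.a.0 | b.(b.0 + a.0 + (b.0 + (0 + 0))) has moves —b→ m6, —b→ m7
  m4 = b.b.a.0 | (b.0 + a.0 + (b.0 + (0 + 0))) has moves —a→ m8, —b→ m7, —b→ m8
  m5 = b.b.b.a.0 | 0 has moves —b→ m8
  m6 = a.0 | b.(b.0 + a.0 + (b.0 + (0 + 0))) has moves —a→ m9, —b→ m10
  m7 = b.a.0 | (b.0 + a.0 + (b.0 + (0 + 0))) has moves —a→ m11, —b→ m10, —b→ m11
  m8 = b.b.a.0 | 0 has moves —b→ m11
  m9 = 0 | b.(b.0 + a.0 + (b.0 + (0 + 0))) has moves —b→ m12
  m10 = a.0 | (b.0 + a.0 + (b.0 + (0 + 0))) has moves —a→ m12, —a→ m13, —b→ m13
  m11 = b.a.0 | 0 has moves —b→ m13
  m12 = 0 | (b.0 + a.0 + (b.0 + (0 + 0))) has moves —a→ m14, —b→ m14
  m13 = a.0 | 0 has moves —a→ m14
  m14 = 0 | 0 has moves (no moves)
Reachable graph of Q (15 states):
  n0 = b.b.b.b.0 | b.(b.0 + a.0 + (b.0 + (0 + 0))) has moves —b→ n1, —b→ n2
  n1 = b.b.b.0 | b.(b.0 + a.0 + (b.0 + (0 + 0))) has moves —b→ n3, —b→ n4
  n2 = b.b.b.b.0 | (b.0 + a.0 + (b.0 + (0 + 0))) has moves —a→ n5, —b→ n4, —b→ n5
  n3 = b.b.0 | b.(b.0 + a.0 + (b.0 + (0 + 0))) has moves —b→ n6, —b→ n7
  n4 = b.b.b.0 | (b.0 + a.0 + (b.0 + (0 + 0))) has moves —a→ n8, —b→ n7, —b→ n8
  n5 = b.b.b.b.0 | 0 has moves —b→ n8
  n6 = b.0 | b.(b.0 + a.0 + (b.0 + (0 + 0))) has moves —b→ n10, —b→ n9
  n7 = b.b.0 | (b.0 + a.0 + (b.0 + (0 + 0))) has moves —a→ n11, —b→ n10, —b→ n11
  n8 = b.b.b.0 | 0 has moves —b→ n11
  n9 = 0 | b.(b.0 + a.0 + (b.0 + (0 + 0))) has moves —b→ n12
  n10 = b.0 | (b.0 + a.0 + (b.0 + (0 + 0))) has moves —a→ n13, —b→ n12, —b→ n13
  n11 = b.b.0 | 0 has moves —b→ n13
  n12 = 0 | (b.0 + a.0 + (b.0 + (0 + 0))) has moves —a→ n14, —b→ n14
  n13 = b.0 | 0 has moves —b→ n14
  n14 = 0 | 0 has moves (no moves)
Partition-refinement fixed point:
  B0 = {m0}
  B1 = {m1}
  B2 = {m3}
  B3 = {m7}
  B4 = {m11}
  B5 = {m13}
  B6 = {m14, n14}
  B7 = {m10}
  B8 = {m12, n12}
  B9 = {m6}
  B10 = {m9, n9}
  B11 = {m4}
  B12 = {m8}
  B13 = {m2}
  B14 = {m5}
  B15 = {n0}
  B16 = {n2}
  B17 = {n5}
  B18 = {n8}
  B19 = {n11}
  B20 = {n13}
  B21 = {n4}
  B22 = {n7}
  B23 = {n10}
  B24 = {n1}
  B25 = {n3}
  B26 = {n6}
m0 ∈ B0, n0 ∈ B15 → different blocks

NO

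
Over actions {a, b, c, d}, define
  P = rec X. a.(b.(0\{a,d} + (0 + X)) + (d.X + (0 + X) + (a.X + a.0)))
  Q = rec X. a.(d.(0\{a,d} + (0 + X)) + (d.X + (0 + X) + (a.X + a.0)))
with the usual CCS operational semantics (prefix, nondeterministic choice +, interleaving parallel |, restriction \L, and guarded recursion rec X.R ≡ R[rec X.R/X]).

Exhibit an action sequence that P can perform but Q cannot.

LTS(P): 4 reachable states
  s0 = rec X. a.(b.(0\{a,d} + (0 + X)) + (d.X + (0 + X) + (a.X + a.0))) :: —a→ s1
  s1 = b.(0\{a,d} + (0 + (rec X. a.(b.(0\{a,d} + (0 + X)) + (d.X + (0 + X) + (a.X + a.0)))))) + (d.(rec X. a.(b.(0\{a,d} + (0 + X)) + (d.X + (0 + X) + (a.X + a.0)))) + (0 + (rec X. a.(b.(0\{a,d} + (0 + X)) + (d.X + (0 + X) + (a.X + a.0))))) + (a.(rec X. a.(b.(0\{a,d} + (0 + X)) + (d.X + (0 + X) + (a.X + a.0)))) + a.0)) :: —a→ s0, —a→ s1, —a→ s2, —b→ s3, —d→ s0
  s2 = 0 :: ∅
  s3 = 0\{a,d} + (0 + (rec X. a.(b.(0\{a,d} + (0 + X)) + (d.X + (0 + X) + (a.X + a.0))))) :: —a→ s1
LTS(Q): 4 reachable states
  t0 = rec X. a.(d.(0\{a,d} + (0 + X)) + (d.X + (0 + X) + (a.X + a.0))) :: —a→ t1
  t1 = d.(0\{a,d} + (0 + (rec X. a.(d.(0\{a,d} + (0 + X)) + (d.X + (0 + X) + (a.X + a.0)))))) + (d.(rec X. a.(d.(0\{a,d} + (0 + X)) + (d.X + (0 + X) + (a.X + a.0)))) + (0 + (rec X. a.(d.(0\{a,d} + (0 + X)) + (d.X + (0 + X) + (a.X + a.0))))) + (a.(rec X. a.(d.(0\{a,d} + (0 + X)) + (d.X + (0 + X) + (a.X + a.0)))) + a.0)) :: —a→ t0, —a→ t1, —a→ t2, —d→ t0, —d→ t3
  t2 = 0 :: ∅
  t3 = 0\{a,d} + (0 + (rec X. a.(d.(0\{a,d} + (0 + X)) + (d.X + (0 + X) + (a.X + a.0))))) :: —a→ t1
Run σ = ⟨ab⟩ on P: start {s0}
  step 1 (a): {s1}
  step 2 (b): {s3}
  ✓ P
Run σ = ⟨ab⟩ on Q: start {t0}
  step 1 (a): {t1}
  step 2 (b): no successor for Q

ab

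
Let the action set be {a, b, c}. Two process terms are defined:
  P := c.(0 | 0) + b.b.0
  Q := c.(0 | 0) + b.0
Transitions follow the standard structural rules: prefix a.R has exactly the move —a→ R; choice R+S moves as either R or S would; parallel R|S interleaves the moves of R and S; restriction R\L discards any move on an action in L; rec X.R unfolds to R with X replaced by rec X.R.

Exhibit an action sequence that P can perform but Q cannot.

bb

P's transition system — 4 states:
  p0 = c.(0 | 0) + b.b.0 → ··b··> p1, ··c··> p2
  p1 = b.0 → ··b··> p3
  p2 = 0 | 0 → deadlocked
  p3 = 0 → deadlocked
Q's transition system — 3 states:
  q0 = c.(0 | 0) + b.0 → ··b··> q1, ··c··> q2
  q1 = 0 → deadlocked
  q2 = 0 | 0 → deadlocked
Trace ⟨bb⟩ through P, begin at {p0}:
  step 1 (b): {p1}
  step 2 (b): {p3}
  ✓ P
Trace ⟨bb⟩ through Q, begin at {q0}:
  step 1 (b): {q1}
  step 2 (b): ∅ (Q stuck)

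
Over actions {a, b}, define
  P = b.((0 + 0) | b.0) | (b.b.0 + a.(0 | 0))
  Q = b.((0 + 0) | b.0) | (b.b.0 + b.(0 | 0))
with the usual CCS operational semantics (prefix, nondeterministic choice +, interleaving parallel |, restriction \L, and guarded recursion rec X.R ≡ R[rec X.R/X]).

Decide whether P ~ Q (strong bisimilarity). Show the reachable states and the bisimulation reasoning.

NO

Reachable graph of P (12 states):
  s0 = b.((0 + 0) | b.0) | (b.b.0 + a.(0 | 0)) → =a=> s1, =b=> s2, =b=> s3
  s1 = b.((0 + 0) | b.0) | (0 | 0) → =b=> s4
  s2 = (0 + 0) | b.0 | (b.b.0 + a.(0 | 0)) → =a=> s4, =b=> s5, =b=> s6
  s3 = b.((0 + 0) | b.0) | b.0 → =b=> s6, =b=> s7
  s4 = (0 + 0) | b.0 | (0 | 0) → =b=> s8
  s5 = (0 + 0) | 0 | (b.b.0 + a.(0 | 0)) → =a=> s8, =b=> s9
  s6 = (0 + 0) | b.0 | b.0 → =b=> s10, =b=> s9
  s7 = b.((0 + 0) | b.0) | 0 → =b=> s10
  s8 = (0 + 0) | 0 | (0 | 0) → ∅
  s9 = (0 + 0) | 0 | b.0 → =b=> s11
  s10 = (0 + 0) | b.0 | 0 → =b=> s11
  s11 = (0 + 0) | 0 | 0 → ∅
Reachable graph of Q (12 states):
  t0 = b.((0 + 0) | b.0) | (b.b.0 + b.(0 | 0)) → =b=> t1, =b=> t2, =b=> t3
  t1 = (0 + 0) | b.0 | (b.b.0 + b.(0 | 0)) → =b=> t4, =b=> t5, =b=> t6
  t2 = b.((0 + 0) | b.0) | (0 | 0) → =b=> t5
  t3 = b.((0 + 0) | b.0) | b.0 → =b=> t6, =b=> t7
  t4 = (0 + 0) | 0 | (b.b.0 + b.(0 | 0)) → =b=> t8, =b=> t9
  t5 = (0 + 0) | b.0 | (0 | 0) → =b=> t8
  t6 = (0 + 0) | b.0 | b.0 → =b=> t10, =b=> t9
  t7 = b.((0 + 0) | b.0) | 0 → =b=> t10
  t8 = (0 + 0) | 0 | (0 | 0) → ∅
  t9 = (0 + 0) | 0 | b.0 → =b=> t11
  t10 = (0 + 0) | b.0 | 0 → =b=> t11
  t11 = (0 + 0) | 0 | 0 → ∅
Coarsest stable partition (strong bisimilarity classes):
  B0 = {s0}
  B1 = {s1, s6, s7, t2, t6, t7}
  B2 = {s10, s4, s9, t10, t5, t9}
  B3 = {s11, s8, t11, t8}
  B4 = {s2}
  B5 = {s5}
  B6 = {s3, t3}
  B7 = {t0}
  B8 = {t1}
  B9 = {t4}
s0 ∈ B0, t0 ∈ B7 → different blocks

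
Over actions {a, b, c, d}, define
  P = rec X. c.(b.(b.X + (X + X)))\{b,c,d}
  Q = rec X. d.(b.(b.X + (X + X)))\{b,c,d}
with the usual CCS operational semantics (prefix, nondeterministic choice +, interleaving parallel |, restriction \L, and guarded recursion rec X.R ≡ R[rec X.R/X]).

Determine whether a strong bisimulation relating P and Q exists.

Reachable graph of P (2 states):
  p0 = rec X. c.(b.(b.X + (X + X)))\{b,c,d} | ··c··> p1
  p1 = (b.(b.(rec X. c.(b.(b.X + (X + X)))\{b,c,d}) + ((rec X. c.(b.(b.X + (X + X)))\{b,c,d}) + (rec X. c.(b.(b.X + (X + X)))\{b,c,d}))))\{b,c,d} | stopped
Reachable graph of Q (2 states):
  q0 = rec X. d.(b.(b.X + (X + X)))\{b,c,d} | ··d··> q1
  q1 = (b.(b.(rec X. d.(b.(b.X + (X + X)))\{b,c,d}) + ((rec X. d.(b.(b.X + (X + X)))\{b,c,d}) + (rec X. d.(b.(b.X + (X + X)))\{b,c,d}))))\{b,c,d} | stopped
Partition-refinement fixed point:
  B0 = {p0}
  B1 = {p1, q1}
  B2 = {q0}
p0 ∈ B0, q0 ∈ B2 → different blocks

not bisimilar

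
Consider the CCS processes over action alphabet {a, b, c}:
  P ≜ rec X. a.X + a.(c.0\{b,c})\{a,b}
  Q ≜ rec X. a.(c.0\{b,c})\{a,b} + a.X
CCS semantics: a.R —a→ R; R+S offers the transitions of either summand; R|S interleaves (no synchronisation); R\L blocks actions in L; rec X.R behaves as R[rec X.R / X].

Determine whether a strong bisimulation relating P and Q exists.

bisimilar

P's transition system — 3 states:
  p0 = rec X. a.X + a.(c.0\{b,c})\{a,b} has moves -a-> p0, -a-> p1
  p1 = (c.0\{b,c})\{a,b} has moves -c-> p2
  p2 = 0\{b,c}\{a,b} has moves stopped
Q's transition system — 3 states:
  q0 = rec X. a.(c.0\{b,c})\{a,b} + a.X has moves -a-> q0, -a-> q1
  q1 = (c.0\{b,c})\{a,b} has moves -c-> q2
  q2 = 0\{b,c}\{a,b} has moves stopped
Partition-refinement fixed point:
  B0 = {p0, q0}
  B1 = {p1, q1}
  B2 = {p2, q2}
p0 ∈ B0, q0 ∈ B0 → same block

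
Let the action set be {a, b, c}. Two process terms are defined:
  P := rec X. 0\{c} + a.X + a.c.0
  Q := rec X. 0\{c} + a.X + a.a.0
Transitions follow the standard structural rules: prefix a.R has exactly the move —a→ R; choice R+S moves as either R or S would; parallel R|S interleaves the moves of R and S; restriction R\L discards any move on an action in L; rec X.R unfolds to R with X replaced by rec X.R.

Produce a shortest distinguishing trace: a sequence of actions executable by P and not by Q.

ac

P's transition system — 3 states:
  s0 = rec X. 0\{c} + a.X + a.c.0 | --a--▸ s0, --a--▸ s1
  s1 = c.0 | --c--▸ s2
  s2 = 0 | (no moves)
Q's transition system — 3 states:
  t0 = rec X. 0\{c} + a.X + a.a.0 | --a--▸ t0, --a--▸ t1
  t1 = a.0 | --a--▸ t2
  t2 = 0 | (no moves)
Trace ⟨ac⟩ through P, begin at {s0}:
  [1] a ⇒ {s0, s1}
  [2] c ⇒ {s2}
  P completes σ.
Trace ⟨ac⟩ through Q, begin at {t0}:
  [1] a ⇒ {t0, t1}
  [2] c ⇒ ∅ (Q stuck)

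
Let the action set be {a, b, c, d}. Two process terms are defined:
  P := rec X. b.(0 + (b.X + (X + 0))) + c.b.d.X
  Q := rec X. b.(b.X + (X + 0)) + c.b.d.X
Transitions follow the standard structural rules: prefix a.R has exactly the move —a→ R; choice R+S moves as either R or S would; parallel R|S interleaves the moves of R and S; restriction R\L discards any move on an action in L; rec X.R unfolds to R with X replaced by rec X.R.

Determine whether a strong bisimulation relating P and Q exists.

LTS(P): 4 reachable states
  m0 = rec X. b.(0 + (b.X + (X + 0))) + c.b.d.X ⊢ -b-> m1, -c-> m2
  m1 = 0 + (b.(rec X. b.(0 + (b.X + (X + 0))) + c.b.d.X) + ((rec X. b.(0 + (b.X + (X + 0))) + c.b.d.X) + 0)) ⊢ -b-> m0, -b-> m1, -c-> m2
  m2 = b.d.(rec X. b.(0 + (b.X + (X + 0))) + c.b.d.X) ⊢ -b-> m3
  m3 = d.(rec X. b.(0 + (b.X + (X + 0))) + c.b.d.X) ⊢ -d-> m0
LTS(Q): 4 reachable states
  n0 = rec X. b.(b.X + (X + 0)) + c.b.d.X ⊢ -b-> n1, -c-> n2
  n1 = b.(rec X. b.(b.X + (X + 0)) + c.b.d.X) + ((rec X. b.(b.X + (X + 0)) + c.b.d.X) + 0) ⊢ -b-> n0, -b-> n1, -c-> n2
  n2 = b.d.(rec X. b.(b.X + (X + 0)) + c.b.d.X) ⊢ -b-> n3
  n3 = d.(rec X. b.(b.X + (X + 0)) + c.b.d.X) ⊢ -d-> n0
Coarsest stable partition (strong bisimilarity classes):
  B0 = {m0, m1, n0, n1}
  B1 = {m2, n2}
  B2 = {m3, n3}
m0 ∈ B0, n0 ∈ B0 → same block

bisimilar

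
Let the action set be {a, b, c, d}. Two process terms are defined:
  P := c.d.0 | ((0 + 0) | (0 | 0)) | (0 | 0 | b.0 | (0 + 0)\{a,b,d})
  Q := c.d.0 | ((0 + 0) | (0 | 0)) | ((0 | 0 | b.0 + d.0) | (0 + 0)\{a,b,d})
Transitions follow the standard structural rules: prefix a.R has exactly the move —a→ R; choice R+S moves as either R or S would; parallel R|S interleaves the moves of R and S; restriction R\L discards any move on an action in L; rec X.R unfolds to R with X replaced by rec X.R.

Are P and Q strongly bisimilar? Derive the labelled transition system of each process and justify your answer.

P's transition system — 6 states:
  p0 = c.d.0 | ((0 + 0) | (0 | 0)) | (0 | 0 | b.0 | (0 + 0)\{a,b,d}) ⊢ ··b··> p1, ··c··> p2
  p1 = c.d.0 | ((0 + 0) | (0 | 0)) | (0 | 0 | 0 | (0 + 0)\{a,b,d}) ⊢ ··c··> p3
  p2 = d.0 | ((0 + 0) | (0 | 0)) | (0 | 0 | b.0 | (0 + 0)\{a,b,d}) ⊢ ··b··> p3, ··d··> p4
  p3 = d.0 | ((0 + 0) | (0 | 0)) | (0 | 0 | 0 | (0 + 0)\{a,b,d}) ⊢ ··d··> p5
  p4 = 0 | ((0 + 0) | (0 | 0)) | (0 | 0 | b.0 | (0 + 0)\{a,b,d}) ⊢ ··b··> p5
  p5 = 0 | ((0 + 0) | (0 | 0)) | (0 | 0 | 0 | (0 + 0)\{a,b,d}) ⊢ ·
Q's transition system — 9 states:
  q0 = c.d.0 | ((0 + 0) | (0 | 0)) | ((0 | 0 | b.0 + d.0) | (0 + 0)\{a,b,d}) ⊢ ··b··> q1, ··c··> q2, ··d··> q3
  q1 = c.d.0 | ((0 + 0) | (0 | 0)) | (0 | 0 | 0 | (0 + 0)\{a,b,d}) ⊢ ··c··> q4
  q2 = d.0 | ((0 + 0) | (0 | 0)) | ((0 | 0 | b.0 + d.0) | (0 + 0)\{a,b,d}) ⊢ ··b··> q4, ··d··> q5, ··d··> q6
  q3 = c.d.0 | ((0 + 0) | (0 | 0)) | (0 | (0 + 0)\{a,b,d}) ⊢ ··c··> q6
  q4 = d.0 | ((0 + 0) | (0 | 0)) | (0 | 0 | 0 | (0 + 0)\{a,b,d}) ⊢ ··d··> q7
  q5 = 0 | ((0 + 0) | (0 | 0)) | ((0 | 0 | b.0 + d.0) | (0 + 0)\{a,b,d}) ⊢ ··b··> q7, ··d··> q8
  q6 = d.0 | ((0 + 0) | (0 | 0)) | (0 | (0 + 0)\{a,b,d}) ⊢ ··d··> q8
  q7 = 0 | ((0 + 0) | (0 | 0)) | (0 | 0 | 0 | (0 + 0)\{a,b,d}) ⊢ ·
  q8 = 0 | ((0 + 0) | (0 | 0)) | (0 | (0 + 0)\{a,b,d}) ⊢ ·
Coarsest stable partition (strong bisimilarity classes):
  B0 = {p0}
  B1 = {p2}
  B2 = {p3, q4, q6}
  B3 = {p5, q7, q8}
  B4 = {p4}
  B5 = {p1, q1, q3}
  B6 = {q0}
  B7 = {q2}
  B8 = {q5}
p0 ∈ B0, q0 ∈ B6 → different blocks

P ≁ Q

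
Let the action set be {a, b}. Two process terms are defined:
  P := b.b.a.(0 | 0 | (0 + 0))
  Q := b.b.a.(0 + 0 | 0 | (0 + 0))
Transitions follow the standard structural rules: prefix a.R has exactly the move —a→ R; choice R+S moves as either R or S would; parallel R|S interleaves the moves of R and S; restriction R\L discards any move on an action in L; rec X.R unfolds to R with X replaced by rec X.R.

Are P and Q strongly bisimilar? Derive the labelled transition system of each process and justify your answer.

Reachable graph of P (4 states):
  m0 = b.b.a.(0 | 0 | (0 + 0)) ⊢ —b→ m1
  m1 = b.a.(0 | 0 | (0 + 0)) ⊢ —b→ m2
  m2 = a.(0 | 0 | (0 + 0)) ⊢ —a→ m3
  m3 = 0 | 0 | (0 + 0) ⊢ (no moves)
Reachable graph of Q (4 states):
  n0 = b.b.a.(0 + 0 | 0 | (0 + 0)) ⊢ —b→ n1
  n1 = b.a.(0 + 0 | 0 | (0 + 0)) ⊢ —b→ n2
  n2 = a.(0 + 0 | 0 | (0 + 0)) ⊢ —a→ n3
  n3 = 0 + 0 | 0 | (0 + 0) ⊢ (no moves)
Bisimilarity quotient blocks:
  B0 = {m0, n0}
  B1 = {m1, n1}
  B2 = {m2, n2}
  B3 = {m3, n3}
m0 ∈ B0, n0 ∈ B0 → same block

bisimilar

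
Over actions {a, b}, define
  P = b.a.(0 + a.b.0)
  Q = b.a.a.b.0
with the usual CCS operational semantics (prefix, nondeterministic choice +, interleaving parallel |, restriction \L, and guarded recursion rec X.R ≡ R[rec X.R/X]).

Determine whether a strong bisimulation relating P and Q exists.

P ~ Q

LTS(P): 5 reachable states
  s0 = b.a.(0 + a.b.0) → ··b··> s1
  s1 = a.(0 + a.b.0) → ··a··> s2
  s2 = 0 + a.b.0 → ··a··> s3
  s3 = b.0 → ··b··> s4
  s4 = 0 → stopped
LTS(Q): 5 reachable states
  t0 = b.a.a.b.0 → ··b··> t1
  t1 = a.a.b.0 → ··a··> t2
  t2 = a.b.0 → ··a··> t3
  t3 = b.0 → ··b··> t4
  t4 = 0 → stopped
Bisimilarity quotient blocks:
  B0 = {s0, t0}
  B1 = {s1, t1}
  B2 = {s2, t2}
  B3 = {s3, t3}
  B4 = {s4, t4}
s0 ∈ B0, t0 ∈ B0 → same block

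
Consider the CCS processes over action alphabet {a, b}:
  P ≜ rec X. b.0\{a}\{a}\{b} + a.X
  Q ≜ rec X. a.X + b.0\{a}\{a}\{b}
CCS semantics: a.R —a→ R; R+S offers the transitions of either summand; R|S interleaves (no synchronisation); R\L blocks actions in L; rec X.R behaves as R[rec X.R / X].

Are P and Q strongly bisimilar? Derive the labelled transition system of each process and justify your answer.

Reachable graph of P (2 states):
  u0 = rec X. b.0\{a}\{a}\{b} + a.X has moves -a-> u0, -b-> u1
  u1 = 0\{a}\{a}\{b} has moves stopped
Reachable graph of Q (2 states):
  v0 = rec X. a.X + b.0\{a}\{a}\{b} has moves -a-> v0, -b-> v1
  v1 = 0\{a}\{a}\{b} has moves stopped
Partition-refinement fixed point:
  B0 = {u0, v0}
  B1 = {u1, v1}
u0 ∈ B0, v0 ∈ B0 → same block

YES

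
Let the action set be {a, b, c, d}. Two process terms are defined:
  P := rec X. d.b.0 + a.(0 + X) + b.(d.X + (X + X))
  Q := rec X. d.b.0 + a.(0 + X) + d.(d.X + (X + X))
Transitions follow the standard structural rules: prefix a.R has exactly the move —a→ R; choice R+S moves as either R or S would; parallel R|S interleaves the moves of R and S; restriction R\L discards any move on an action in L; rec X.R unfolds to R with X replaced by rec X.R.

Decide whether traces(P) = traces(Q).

trace-distinct — witness ⟨b⟩

P's transition system — 5 states:
  u0 = rec X. d.b.0 + a.(0 + X) + b.(d.X + (X + X)) :: -a-> u1, -b-> u2, -d-> u3
  u1 = 0 + (rec X. d.b.0 + a.(0 + X) + b.(d.X + (X + X))) :: -a-> u1, -b-> u2, -d-> u3
  u2 = d.(rec X. d.b.0 + a.(0 + X) + b.(d.X + (X + X))) + ((rec X. d.b.0 + a.(0 + X) + b.(d.X + (X + X))) + (rec X. d.b.0 + a.(0 + X) + b.(d.X + (X + X)))) :: -a-> u1, -b-> u2, -d-> u0, -d-> u3
  u3 = b.0 :: -b-> u4
  u4 = 0 :: (no moves)
Q's transition system — 5 states:
  v0 = rec X. d.b.0 + a.(0 + X) + d.(d.X + (X + X)) :: -a-> v1, -d-> v2, -d-> v3
  v1 = 0 + (rec X. d.b.0 + a.(0 + X) + d.(d.X + (X + X))) :: -a-> v1, -d-> v2, -d-> v3
  v2 = b.0 :: -b-> v4
  v3 = d.(rec X. d.b.0 + a.(0 + X) + d.(d.X + (X + X))) + ((rec X. d.b.0 + a.(0 + X) + d.(d.X + (X + X))) + (rec X. d.b.0 + a.(0 + X) + d.(d.X + (X + X)))) :: -a-> v1, -d-> v0, -d-> v2, -d-> v3
  v4 = 0 :: (no moves)
Executing b from P (initial set {u0}):
  after b @ step 1: {u2}
  — P admits the full trace.
Executing b from Q (initial set {v0}):
  after b @ step 1: ∅ (Q stuck)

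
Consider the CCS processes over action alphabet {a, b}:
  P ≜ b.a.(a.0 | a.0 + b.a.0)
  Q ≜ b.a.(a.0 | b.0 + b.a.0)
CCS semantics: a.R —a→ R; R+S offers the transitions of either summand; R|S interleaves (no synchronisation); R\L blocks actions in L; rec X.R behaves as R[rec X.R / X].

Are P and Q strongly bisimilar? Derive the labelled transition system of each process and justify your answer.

NO

P's transition system — 8 states:
  u0 = b.a.(a.0 | a.0 + b.a.0) → --b--▸ u1
  u1 = a.(a.0 | a.0 + b.a.0) → --a--▸ u2
  u2 = a.0 | a.0 + b.a.0 → --a--▸ u3, --a--▸ u4, --b--▸ u5
  u3 = 0 | a.0 → --a--▸ u6
  u4 = a.0 | 0 → --a--▸ u6
  u5 = a.0 → --a--▸ u7
  u6 = 0 | 0 → ·
  u7 = 0 → ·
Q's transition system — 8 states:
  v0 = b.a.(a.0 | b.0 + b.a.0) → --b--▸ v1
  v1 = a.(a.0 | b.0 + b.a.0) → --a--▸ v2
  v2 = a.0 | b.0 + b.a.0 → --a--▸ v3, --b--▸ v4, --b--▸ v5
  v3 = 0 | b.0 → --b--▸ v6
  v4 = a.0 → --a--▸ v7
  v5 = a.0 | 0 → --a--▸ v6
  v6 = 0 | 0 → ·
  v7 = 0 → ·
Partition-refinement fixed point:
  B0 = {u0}
  B1 = {u1}
  B2 = {u2}
  B3 = {u3, u4, u5, v4, v5}
  B4 = {u6, u7, v6, v7}
  B5 = {v0}
  B6 = {v1}
  B7 = {v2}
  B8 = {v3}
u0 ∈ B0, v0 ∈ B5 → different blocks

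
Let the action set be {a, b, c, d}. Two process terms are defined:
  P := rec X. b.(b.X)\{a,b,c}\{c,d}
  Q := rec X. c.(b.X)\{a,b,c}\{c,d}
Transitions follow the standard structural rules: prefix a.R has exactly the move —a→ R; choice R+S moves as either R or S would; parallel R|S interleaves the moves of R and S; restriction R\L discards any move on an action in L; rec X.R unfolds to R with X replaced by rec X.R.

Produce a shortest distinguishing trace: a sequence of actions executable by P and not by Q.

Reachable graph of P (2 states):
  s0 = rec X. b.(b.X)\{a,b,c}\{c,d} ⊢ --b--▸ s1
  s1 = (b.(rec X. b.(b.X)\{a,b,c}\{c,d}))\{a,b,c}\{c,d} ⊢ (no moves)
Reachable graph of Q (2 states):
  t0 = rec X. c.(b.X)\{a,b,c}\{c,d} ⊢ --c--▸ t1
  t1 = (b.(rec X. c.(b.X)\{a,b,c}\{c,d}))\{a,b,c}\{c,d} ⊢ (no moves)
Executing b from P (initial set {s0}):
  [1] b ⇒ {s1}
  — P admits the full trace.
Executing b from Q (initial set {t0}):
  [1] b ⇒ no successor for Q

b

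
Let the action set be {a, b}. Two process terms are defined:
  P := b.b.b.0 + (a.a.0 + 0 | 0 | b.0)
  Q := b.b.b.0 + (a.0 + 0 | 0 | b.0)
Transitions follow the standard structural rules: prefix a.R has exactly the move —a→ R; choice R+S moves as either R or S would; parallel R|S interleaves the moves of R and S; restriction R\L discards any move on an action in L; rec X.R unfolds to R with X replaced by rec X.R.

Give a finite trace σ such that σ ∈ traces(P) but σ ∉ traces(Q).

aa

P's transition system — 6 states:
  s0 = b.b.b.0 + (a.a.0 + 0 | 0 | b.0) | ··a··> s1, ··b··> s2, ··b··> s3
  s1 = a.0 | ··a··> s4
  s2 = 0 | 0 | 0 | stopped
  s3 = b.b.0 | ··b··> s5
  s4 = 0 | stopped
  s5 = b.0 | ··b··> s4
Q's transition system — 5 states:
  t0 = b.b.b.0 + (a.0 + 0 | 0 | b.0) | ··a··> t1, ··b··> t2, ··b··> t3
  t1 = 0 | stopped
  t2 = 0 | 0 | 0 | stopped
  t3 = b.b.0 | ··b··> t4
  t4 = b.0 | ··b··> t1
Trace ⟨aa⟩ through P, begin at {s0}:
  after a @ step 1: {s1}
  after a @ step 2: {s4}
  P completes σ.
Trace ⟨aa⟩ through Q, begin at {t0}:
  after a @ step 1: {t1}
  after a @ step 2: no successor for Q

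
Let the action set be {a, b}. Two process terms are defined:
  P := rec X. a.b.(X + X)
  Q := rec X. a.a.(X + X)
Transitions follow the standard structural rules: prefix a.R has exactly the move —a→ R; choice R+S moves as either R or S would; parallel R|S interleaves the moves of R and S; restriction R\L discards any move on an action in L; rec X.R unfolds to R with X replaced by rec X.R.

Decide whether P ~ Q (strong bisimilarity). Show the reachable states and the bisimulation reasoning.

P's transition system — 3 states:
  s0 = rec X. a.b.(X + X) ⊢ —a→ s1
  s1 = b.((rec X. a.b.(X + X)) + (rec X. a.b.(X + X))) ⊢ —b→ s2
  s2 = (rec X. a.b.(X + X)) + (rec X. a.b.(X + X)) ⊢ —a→ s1
Q's transition system — 3 states:
  t0 = rec X. a.a.(X + X) ⊢ —a→ t1
  t1 = a.((rec X. a.a.(X + X)) + (rec X. a.a.(X + X))) ⊢ —a→ t2
  t2 = (rec X. a.a.(X + X)) + (rec X. a.a.(X + X)) ⊢ —a→ t1
Coarsest stable partition (strong bisimilarity classes):
  B0 = {s0, s2}
  B1 = {s1}
  B2 = {t0, t1, t2}
s0 ∈ B0, t0 ∈ B2 → different blocks

NO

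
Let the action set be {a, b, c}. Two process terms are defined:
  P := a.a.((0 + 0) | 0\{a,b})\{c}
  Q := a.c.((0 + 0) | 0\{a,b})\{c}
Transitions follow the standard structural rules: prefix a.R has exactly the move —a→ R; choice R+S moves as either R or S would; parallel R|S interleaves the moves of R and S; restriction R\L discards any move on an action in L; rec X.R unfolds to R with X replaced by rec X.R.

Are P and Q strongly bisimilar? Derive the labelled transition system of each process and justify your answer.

not bisimilar

Reachable graph of P (3 states):
  u0 = a.a.((0 + 0) | 0\{a,b})\{c} has moves —a→ u1
  u1 = a.((0 + 0) | 0\{a,b})\{c} has moves —a→ u2
  u2 = ((0 + 0) | 0\{a,b})\{c} has moves deadlocked
Reachable graph of Q (3 states):
  v0 = a.c.((0 + 0) | 0\{a,b})\{c} has moves —a→ v1
  v1 = c.((0 + 0) | 0\{a,b})\{c} has moves —c→ v2
  v2 = ((0 + 0) | 0\{a,b})\{c} has moves deadlocked
Coarsest stable partition (strong bisimilarity classes):
  B0 = {u0}
  B1 = {u1}
  B2 = {u2, v2}
  B3 = {v0}
  B4 = {v1}
u0 ∈ B0, v0 ∈ B3 → different blocks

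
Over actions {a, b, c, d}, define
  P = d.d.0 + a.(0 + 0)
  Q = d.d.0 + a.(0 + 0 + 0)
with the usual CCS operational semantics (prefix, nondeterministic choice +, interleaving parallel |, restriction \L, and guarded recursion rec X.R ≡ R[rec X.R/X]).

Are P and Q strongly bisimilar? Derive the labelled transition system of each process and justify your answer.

YES

P's transition system — 4 states:
  m0 = d.d.0 + a.(0 + 0) has moves -a-> m1, -d-> m2
  m1 = 0 + 0 has moves stopped
  m2 = d.0 has moves -d-> m3
  m3 = 0 has moves stopped
Q's transition system — 4 states:
  n0 = d.d.0 + a.(0 + 0 + 0) has moves -a-> n1, -d-> n2
  n1 = 0 + 0 + 0 has moves stopped
  n2 = d.0 has moves -d-> n3
  n3 = 0 has moves stopped
Bisimilarity quotient blocks:
  B0 = {m0, n0}
  B1 = {m1, m3, n1, n3}
  B2 = {m2, n2}
m0 ∈ B0, n0 ∈ B0 → same block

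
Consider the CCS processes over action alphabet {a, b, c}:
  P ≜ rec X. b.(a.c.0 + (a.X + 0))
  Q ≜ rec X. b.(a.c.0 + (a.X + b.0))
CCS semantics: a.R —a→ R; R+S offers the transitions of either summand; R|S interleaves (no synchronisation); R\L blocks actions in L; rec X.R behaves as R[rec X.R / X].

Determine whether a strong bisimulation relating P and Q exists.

not bisimilar

P's transition system — 4 states:
  p0 = rec X. b.(a.c.0 + (a.X + 0)) has moves --b--▸ p1
  p1 = a.c.0 + (a.(rec X. b.(a.c.0 + (a.X + 0))) + 0) has moves --a--▸ p0, --a--▸ p2
  p2 = c.0 has moves --c--▸ p3
  p3 = 0 has moves ·
Q's transition system — 4 states:
  q0 = rec X. b.(a.c.0 + (a.X + b.0)) has moves --b--▸ q1
  q1 = a.c.0 + (a.(rec X. b.(a.c.0 + (a.X + b.0))) + b.0) has moves --a--▸ q0, --a--▸ q2, --b--▸ q3
  q2 = c.0 has moves --c--▸ q3
  q3 = 0 has moves ·
Bisimilarity quotient blocks:
  B0 = {p0}
  B1 = {p1}
  B2 = {p2, q2}
  B3 = {p3, q3}
  B4 = {q0}
  B5 = {q1}
p0 ∈ B0, q0 ∈ B4 → different blocks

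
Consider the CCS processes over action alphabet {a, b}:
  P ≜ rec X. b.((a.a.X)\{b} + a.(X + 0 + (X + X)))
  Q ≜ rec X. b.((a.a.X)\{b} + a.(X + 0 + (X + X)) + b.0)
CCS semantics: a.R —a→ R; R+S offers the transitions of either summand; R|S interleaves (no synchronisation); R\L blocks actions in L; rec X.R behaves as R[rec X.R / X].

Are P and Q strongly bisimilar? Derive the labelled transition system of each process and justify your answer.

NO

LTS(P): 5 reachable states
  s0 = rec X. b.((a.a.X)\{b} + a.(X + 0 + (X + X))) ⊢ --b--▸ s1
  s1 = (a.a.(rec X. b.((a.a.X)\{b} + a.(X + 0 + (X + X)))))\{b} + a.((rec X. b.((a.a.X)\{b} + a.(X + 0 + (X + X)))) + 0 + ((rec X. b.((a.a.X)\{b} + a.(X + 0 + (X + X)))) + (rec X. b.((a.a.X)\{b} + a.(X + 0 + (X + X)))))) ⊢ --a--▸ s2, --a--▸ s3
  s2 = (a.(rec X. b.((a.a.X)\{b} + a.(X + 0 + (X + X)))))\{b} ⊢ --a--▸ s4
  s3 = (rec X. b.((a.a.X)\{b} + a.(X + 0 + (X + X)))) + 0 + ((rec X. b.((a.a.X)\{b} + a.(X + 0 + (X + X)))) + (rec X. b.((a.a.X)\{b} + a.(X + 0 + (X + X))))) ⊢ --b--▸ s1
  s4 = (rec X. b.((a.a.X)\{b} + a.(X + 0 + (X + X))))\{b} ⊢ ·
LTS(Q): 6 reachable states
  t0 = rec X. b.((a.a.X)\{b} + a.(X + 0 + (X + X)) + b.0) ⊢ --b--▸ t1
  t1 = (a.a.(rec X. b.((a.a.X)\{b} + a.(X + 0 + (X + X)) + b.0)))\{b} + a.((rec X. b.((a.a.X)\{b} + a.(X + 0 + (X + X)) + b.0)) + 0 + ((rec X. b.((a.a.X)\{b} + a.(X + 0 + (X + X)) + b.0)) + (rec X. b.((a.a.X)\{b} + a.(X + 0 + (X + X)) + b.0)))) + b.0 ⊢ --a--▸ t2, --a--▸ t3, --b--▸ t4
  t2 = (a.(rec X. b.((a.a.X)\{b} + a.(X + 0 + (X + X)) + b.0)))\{b} ⊢ --a--▸ t5
  t3 = (rec X. b.((a.a.X)\{b} + a.(X + 0 + (X + X)) + b.0)) + 0 + ((rec X. b.((a.a.X)\{b} + a.(X + 0 + (X + X)) + b.0)) + (rec X. b.((a.a.X)\{b} + a.(X + 0 + (X + X)) + b.0))) ⊢ --b--▸ t1
  t4 = 0 ⊢ ·
  t5 = (rec X. b.((a.a.X)\{b} + a.(X + 0 + (X + X)) + b.0))\{b} ⊢ ·
Coarsest stable partition (strong bisimilarity classes):
  B0 = {s0, s3}
  B1 = {s1}
  B2 = {s2, t2}
  B3 = {s4, t4, t5}
  B4 = {t0, t3}
  B5 = {t1}
s0 ∈ B0, t0 ∈ B4 → different blocks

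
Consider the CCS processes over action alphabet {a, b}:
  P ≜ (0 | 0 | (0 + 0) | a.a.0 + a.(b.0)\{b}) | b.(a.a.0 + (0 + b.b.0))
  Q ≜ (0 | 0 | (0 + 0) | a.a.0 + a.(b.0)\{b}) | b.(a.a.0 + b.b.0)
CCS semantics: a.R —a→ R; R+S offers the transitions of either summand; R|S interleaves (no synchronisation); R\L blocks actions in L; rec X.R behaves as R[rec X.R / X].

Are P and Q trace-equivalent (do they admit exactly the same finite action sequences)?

LTS(P): 20 reachable states
  p0 = (0 | 0 | (0 + 0) | a.a.0 + a.(b.0)\{b}) | b.(a.a.0 + (0 + b.b.0)) :: -a-> p1, -a-> p2, -b-> p3
  p1 = (b.0)\{b} | b.(a.a.0 + (0 + b.b.0)) :: -b-> p4
  p2 = 0 | 0 | (0 + 0) | a.0 | b.(a.a.0 + (0 + b.b.0)) :: -a-> p5, -b-> p6
  p3 = (0 | 0 | (0 + 0) | a.a.0 + a.(b.0)\{b}) | (a.a.0 + (0 + b.b.0)) :: -a-> p4, -a-> p6, -a-> p7, -b-> p8
  p4 = (b.0)\{b} | (a.a.0 + (0 + b.b.0)) :: -a-> p9, -b-> p10
  p5 = 0 | 0 | (0 + 0) | 0 | b.(a.a.0 + (0 + b.b.0)) :: -b-> p11
  p6 = 0 | 0 | (0 + 0) | a.0 | (a.a.0 + (0 + b.b.0)) :: -a-> p11, -a-> p12, -b-> p13
  p7 = (0 | 0 | (0 + 0) | a.a.0 + a.(b.0)\{b}) | a.0 :: -a-> p12, -a-> p14, -a-> p9
  p8 = (0 | 0 | (0 + 0) | a.a.0 + a.(b.0)\{b}) | b.0 :: -a-> p10, -a-> p13, -b-> p14
  p9 = (b.0)\{b} | a.0 :: -a-> p15
  p10 = (b.0)\{b} | b.0 :: -b-> p15
  p11 = 0 | 0 | (0 + 0) | 0 | (a.a.0 + (0 + b.b.0)) :: -a-> p16, -b-> p17
  p12 = 0 | 0 | (0 + 0) | a.0 | a.0 :: -a-> p16, -a-> p18
  p13 = 0 | 0 | (0 + 0) | a.0 | b.0 :: -a-> p17, -b-> p18
  p14 = (0 | 0 | (0 + 0) | a.a.0 + a.(b.0)\{b}) | 0 :: -a-> p15, -a-> p18
  p15 = (b.0)\{b} | 0 :: ·
  p16 = 0 | 0 | (0 + 0) | 0 | a.0 :: -a-> p19
  p17 = 0 | 0 | (0 + 0) | 0 | b.0 :: -b-> p19
  p18 = 0 | 0 | (0 + 0) | a.0 | 0 :: -a-> p19
  p19 = 0 | 0 | (0 + 0) | 0 | 0 :: ·
LTS(Q): 20 reachable states
  q0 = (0 | 0 | (0 + 0) | a.a.0 + a.(b.0)\{b}) | b.(a.a.0 + b.b.0) :: -a-> q1, -a-> q2, -b-> q3
  q1 = (b.0)\{b} | b.(a.a.0 + b.b.0) :: -b-> q4
  q2 = 0 | 0 | (0 + 0) | a.0 | b.(a.a.0 + b.b.0) :: -a-> q5, -b-> q6
  q3 = (0 | 0 | (0 + 0) | a.a.0 + a.(b.0)\{b}) | (a.a.0 + b.b.0) :: -a-> q4, -a-> q6, -a-> q7, -b-> q8
  q4 = (b.0)\{b} | (a.a.0 + b.b.0) :: -a-> q9, -b-> q10
  q5 = 0 | 0 | (0 + 0) | 0 | b.(a.a.0 + b.b.0) :: -b-> q11
  q6 = 0 | 0 | (0 + 0) | a.0 | (a.a.0 + b.b.0) :: -a-> q11, -a-> q12, -b-> q13
  q7 = (0 | 0 | (0 + 0) | a.a.0 + a.(b.0)\{b}) | a.0 :: -a-> q12, -a-> q14, -a-> q9
  q8 = (0 | 0 | (0 + 0) | a.a.0 + a.(b.0)\{b}) | b.0 :: -a-> q10, -a-> q13, -b-> q14
  q9 = (b.0)\{b} | a.0 :: -a-> q15
  q10 = (b.0)\{b} | b.0 :: -b-> q15
  q11 = 0 | 0 | (0 + 0) | 0 | (a.a.0 + b.b.0) :: -a-> q16, -b-> q17
  q12 = 0 | 0 | (0 + 0) | a.0 | a.0 :: -a-> q16, -a-> q18
  q13 = 0 | 0 | (0 + 0) | a.0 | b.0 :: -a-> q17, -b-> q18
  q14 = (0 | 0 | (0 + 0) | a.a.0 + a.(b.0)\{b}) | 0 :: -a-> q15, -a-> q18
  q15 = (b.0)\{b} | 0 :: ·
  q16 = 0 | 0 | (0 + 0) | 0 | a.0 :: -a-> q19
  q17 = 0 | 0 | (0 + 0) | 0 | b.0 :: -b-> q19
  q18 = 0 | 0 | (0 + 0) | a.0 | 0 :: -a-> q19
  q19 = 0 | 0 | (0 + 0) | 0 | 0 :: ·
Partition-refinement fixed point:
  B0 = {p0, q0}
  B1 = {p1, p5, q1, q5}
  B2 = {p11, p4, q11, q4}
  B3 = {p10, p17, q10, q17}
  B4 = {p15, p19, q15, q19}
  B5 = {p16, p18, p9, q16, q18, q9}
  B6 = {p2, q2}
  B7 = {p6, q6}
  B8 = {p12, q12}
  B9 = {p13, q13}
  B10 = {p3, q3}
  B11 = {p8, q8}
  B12 = {p14, q14}
  B13 = {p7, q7}
p0 ∈ B0, q0 ∈ B0 → same block
Bisimilar ⇒ trace-equivalent.

YES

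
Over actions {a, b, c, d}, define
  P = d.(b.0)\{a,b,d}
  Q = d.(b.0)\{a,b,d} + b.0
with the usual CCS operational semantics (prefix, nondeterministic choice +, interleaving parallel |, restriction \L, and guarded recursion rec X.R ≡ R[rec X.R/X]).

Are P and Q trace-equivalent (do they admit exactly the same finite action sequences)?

P's transition system — 2 states:
  p0 = d.(b.0)\{a,b,d} | —d→ p1
  p1 = (b.0)\{a,b,d} | ·
Q's transition system — 3 states:
  q0 = d.(b.0)\{a,b,d} + b.0 | —b→ q1, —d→ q2
  q1 = 0 | ·
  q2 = (b.0)\{a,b,d} | ·
Trace ⟨b⟩ through Q, begin at {q0}:
  [1] b ⇒ {q1}
  Q completes σ.
Trace ⟨b⟩ through P, begin at {p0}:
  [1] b ⇒ no successor for P

trace-distinct — witness ⟨b⟩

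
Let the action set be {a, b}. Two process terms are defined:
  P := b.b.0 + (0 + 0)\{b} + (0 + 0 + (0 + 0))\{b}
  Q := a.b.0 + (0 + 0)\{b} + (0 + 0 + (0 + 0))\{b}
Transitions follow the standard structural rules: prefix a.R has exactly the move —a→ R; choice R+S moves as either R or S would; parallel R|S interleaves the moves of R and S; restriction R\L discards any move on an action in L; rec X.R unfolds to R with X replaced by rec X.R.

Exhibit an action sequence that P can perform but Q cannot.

Reachable graph of P (3 states):
  s0 = b.b.0 + (0 + 0)\{b} + (0 + 0 + (0 + 0))\{b} → ··b··> s1
  s1 = b.0 → ··b··> s2
  s2 = 0 → ·
Reachable graph of Q (3 states):
  t0 = a.b.0 + (0 + 0)\{b} + (0 + 0 + (0 + 0))\{b} → ··a··> t1
  t1 = b.0 → ··b··> t2
  t2 = 0 → ·
Executing b from P (initial set {s0}):
  after b @ step 1: {s1}
  — P admits the full trace.
Executing b from Q (initial set {t0}):
  after b @ step 1: ∅ (Q stuck)

b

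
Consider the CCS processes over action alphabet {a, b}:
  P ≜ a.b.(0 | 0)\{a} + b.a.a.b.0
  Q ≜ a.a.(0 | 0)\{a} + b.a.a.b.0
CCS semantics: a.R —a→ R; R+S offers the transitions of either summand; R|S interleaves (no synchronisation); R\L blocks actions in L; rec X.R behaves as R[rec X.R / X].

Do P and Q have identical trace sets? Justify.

LTS(P): 7 reachable states
  m0 = a.b.(0 | 0)\{a} + b.a.a.b.0 :: --a--▸ m1, --b--▸ m2
  m1 = b.(0 | 0)\{a} :: --b--▸ m3
  m2 = a.a.b.0 :: --a--▸ m4
  m3 = (0 | 0)\{a} :: stopped
  m4 = a.b.0 :: --a--▸ m5
  m5 = b.0 :: --b--▸ m6
  m6 = 0 :: stopped
LTS(Q): 7 reachable states
  n0 = a.a.(0 | 0)\{a} + b.a.a.b.0 :: --a--▸ n1, --b--▸ n2
  n1 = a.(0 | 0)\{a} :: --a--▸ n3
  n2 = a.a.b.0 :: --a--▸ n4
  n3 = (0 | 0)\{a} :: stopped
  n4 = a.b.0 :: --a--▸ n5
  n5 = b.0 :: --b--▸ n6
  n6 = 0 :: stopped
Trace ⟨ab⟩ through P, begin at {m0}:
  after a @ step 1: {m1}
  after b @ step 2: {m3}
  — P admits the full trace.
Trace ⟨ab⟩ through Q, begin at {n0}:
  after a @ step 1: {n1}
  after b @ step 2: ∅  — Q cannot continue

trace-distinct — witness ⟨ab⟩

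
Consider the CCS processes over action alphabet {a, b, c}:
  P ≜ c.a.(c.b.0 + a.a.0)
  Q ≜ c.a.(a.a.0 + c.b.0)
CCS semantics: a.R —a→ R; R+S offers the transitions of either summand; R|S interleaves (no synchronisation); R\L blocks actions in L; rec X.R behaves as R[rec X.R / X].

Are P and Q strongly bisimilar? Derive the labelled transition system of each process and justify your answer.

bisimilar

P's transition system — 6 states:
  p0 = c.a.(c.b.0 + a.a.0) has moves -c-> p1
  p1 = a.(c.b.0 + a.a.0) has moves -a-> p2
  p2 = c.b.0 + a.a.0 has moves -a-> p3, -c-> p4
  p3 = a.0 has moves -a-> p5
  p4 = b.0 has moves -b-> p5
  p5 = 0 has moves ·
Q's transition system — 6 states:
  q0 = c.a.(a.a.0 + c.b.0) has moves -c-> q1
  q1 = a.(a.a.0 + c.b.0) has moves -a-> q2
  q2 = a.a.0 + c.b.0 has moves -a-> q3, -c-> q4
  q3 = a.0 has moves -a-> q5
  q4 = b.0 has moves -b-> q5
  q5 = 0 has moves ·
Bisimilarity quotient blocks:
  B0 = {p0, q0}
  B1 = {p1, q1}
  B2 = {p2, q2}
  B3 = {p3, q3}
  B4 = {p5, q5}
  B5 = {p4, q4}
p0 ∈ B0, q0 ∈ B0 → same block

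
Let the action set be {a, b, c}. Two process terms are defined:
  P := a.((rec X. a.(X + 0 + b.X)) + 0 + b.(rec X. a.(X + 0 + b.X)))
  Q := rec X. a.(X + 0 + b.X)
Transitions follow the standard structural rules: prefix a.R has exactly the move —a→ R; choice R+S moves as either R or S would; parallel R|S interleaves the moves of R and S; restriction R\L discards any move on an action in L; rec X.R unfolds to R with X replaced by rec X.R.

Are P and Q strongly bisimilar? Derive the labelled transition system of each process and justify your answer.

bisimilar

Reachable graph of P (3 states):
  u0 = a.((rec X. a.(X + 0 + b.X)) + 0 + b.(rec X. a.(X + 0 + b.X))) has moves -a-> u1
  u1 = (rec X. a.(X + 0 + b.X)) + 0 + b.(rec X. a.(X + 0 + b.X)) has moves -a-> u1, -b-> u2
  u2 = rec X. a.(X + 0 + b.X) has moves -a-> u1
Reachable graph of Q (2 states):
  v0 = rec X. a.(X + 0 + b.X) has moves -a-> v1
  v1 = (rec X. a.(X + 0 + b.X)) + 0 + b.(rec X. a.(X + 0 + b.X)) has moves -a-> v1, -b-> v0
Bisimilarity quotient blocks:
  B0 = {u0, u2, v0}
  B1 = {u1, v1}
u0 ∈ B0, v0 ∈ B0 → same block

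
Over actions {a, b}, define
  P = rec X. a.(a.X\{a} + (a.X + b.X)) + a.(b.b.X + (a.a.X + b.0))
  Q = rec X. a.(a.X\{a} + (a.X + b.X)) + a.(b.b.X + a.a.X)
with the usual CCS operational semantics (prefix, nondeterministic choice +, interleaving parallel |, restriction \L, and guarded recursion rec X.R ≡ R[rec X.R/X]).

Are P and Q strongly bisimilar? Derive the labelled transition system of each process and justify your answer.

LTS(P): 7 reachable states
  s0 = rec X. a.(a.X\{a} + (a.X + b.X)) + a.(b.b.X + (a.a.X + b.0)) ⊢ -a-> s1, -a-> s2
  s1 = a.(rec X. a.(a.X\{a} + (a.X + b.X)) + a.(b.b.X + (a.a.X + b.0)))\{a} + (a.(rec X. a.(a.X\{a} + (a.X + b.X)) + a.(b.b.X + (a.a.X + b.0))) + b.(rec X. a.(a.X\{a} + (a.X + b.X)) + a.(b.b.X + (a.a.X + b.0)))) ⊢ -a-> s0, -a-> s3, -b-> s0
  s2 = b.b.(rec X. a.(a.X\{a} + (a.X + b.X)) + a.(b.b.X + (a.a.X + b.0))) + (a.a.(rec X. a.(a.X\{a} + (a.X + b.X)) + a.(b.b.X + (a.a.X + b.0))) + b.0) ⊢ -a-> s4, -b-> s5, -b-> s6
  s3 = (rec X. a.(a.X\{a} + (a.X + b.X)) + a.(b.b.X + (a.a.X + b.0)))\{a} ⊢ ·
  s4 = a.(rec X. a.(a.X\{a} + (a.X + b.X)) + a.(b.b.X + (a.a.X + b.0))) ⊢ -a-> s0
  s5 = 0 ⊢ ·
  s6 = b.(rec X. a.(a.X\{a} + (a.X + b.X)) + a.(b.b.X + (a.a.X + b.0))) ⊢ -b-> s0
LTS(Q): 6 reachable states
  t0 = rec X. a.(a.X\{a} + (a.X + b.X)) + a.(b.b.X + a.a.X) ⊢ -a-> t1, -a-> t2
  t1 = a.(rec X. a.(a.X\{a} + (a.X + b.X)) + a.(b.b.X + a.a.X))\{a} + (a.(rec X. a.(a.X\{a} + (a.X + b.X)) + a.(b.b.X + a.a.X)) + b.(rec X. a.(a.X\{a} + (a.X + b.X)) + a.(b.b.X + a.a.X))) ⊢ -a-> t0, -a-> t3, -b-> t0
  t2 = b.b.(rec X. a.(a.X\{a} + (a.X + b.X)) + a.(b.b.X + a.a.X)) + a.a.(rec X. a.(a.X\{a} + (a.X + b.X)) + a.(b.b.X + a.a.X)) ⊢ -a-> t4, -b-> t5
  t3 = (rec X. a.(a.X\{a} + (a.X + b.X)) + a.(b.b.X + a.a.X))\{a} ⊢ ·
  t4 = a.(rec X. a.(a.X\{a} + (a.X + b.X)) + a.(b.b.X + a.a.X)) ⊢ -a-> t0
  t5 = b.(rec X. a.(a.X\{a} + (a.X + b.X)) + a.(b.b.X + a.a.X)) ⊢ -b-> t0
Coarsest stable partition (strong bisimilarity classes):
  B0 = {s0}
  B1 = {s2}
  B2 = {s3, s5, t3}
  B3 = {s6}
  B4 = {s4}
  B5 = {s1}
  B6 = {t0}
  B7 = {t1}
  B8 = {t2}
  B9 = {t5}
  B10 = {t4}
s0 ∈ B0, t0 ∈ B6 → different blocks

not bisimilar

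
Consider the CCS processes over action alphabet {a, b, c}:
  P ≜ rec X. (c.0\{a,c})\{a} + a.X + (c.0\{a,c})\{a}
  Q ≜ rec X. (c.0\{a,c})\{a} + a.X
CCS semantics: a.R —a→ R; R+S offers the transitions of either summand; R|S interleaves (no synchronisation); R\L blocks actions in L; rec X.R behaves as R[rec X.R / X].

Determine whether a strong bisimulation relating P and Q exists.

P's transition system — 2 states:
  m0 = rec X. (c.0\{a,c})\{a} + a.X + (c.0\{a,c})\{a} ⊢ ··a··> m0, ··c··> m1
  m1 = 0\{a,c}\{a} ⊢ ∅
Q's transition system — 2 states:
  n0 = rec X. (c.0\{a,c})\{a} + a.X ⊢ ··a··> n0, ··c··> n1
  n1 = 0\{a,c}\{a} ⊢ ∅
Partition-refinement fixed point:
  B0 = {m0, n0}
  B1 = {m1, n1}
m0 ∈ B0, n0 ∈ B0 → same block

bisimilar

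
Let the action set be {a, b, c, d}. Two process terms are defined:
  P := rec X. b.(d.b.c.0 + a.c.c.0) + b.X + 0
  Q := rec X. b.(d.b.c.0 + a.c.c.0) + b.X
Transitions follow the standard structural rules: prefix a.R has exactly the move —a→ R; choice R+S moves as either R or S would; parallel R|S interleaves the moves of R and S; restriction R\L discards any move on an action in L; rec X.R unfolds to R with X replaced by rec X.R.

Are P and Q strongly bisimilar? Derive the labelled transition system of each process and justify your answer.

LTS(P): 6 reachable states
  p0 = rec X. b.(d.b.c.0 + a.c.c.0) + b.X + 0 ⊢ ··b··> p0, ··b··> p1
  p1 = d.b.c.0 + a.c.c.0 ⊢ ··a··> p2, ··d··> p3
  p2 = c.c.0 ⊢ ··c··> p4
  p3 = b.c.0 ⊢ ··b··> p4
  p4 = c.0 ⊢ ··c··> p5
  p5 = 0 ⊢ ·
LTS(Q): 6 reachable states
  q0 = rec X. b.(d.b.c.0 + a.c.c.0) + b.X ⊢ ··b··> q0, ··b··> q1
  q1 = d.b.c.0 + a.c.c.0 ⊢ ··a··> q2, ··d··> q3
  q2 = c.c.0 ⊢ ··c··> q4
  q3 = b.c.0 ⊢ ··b··> q4
  q4 = c.0 ⊢ ··c··> q5
  q5 = 0 ⊢ ·
Bisimilarity quotient blocks:
  B0 = {p0, q0}
  B1 = {p1, q1}
  B2 = {p3, q3}
  B3 = {p4, q4}
  B4 = {p5, q5}
  B5 = {p2, q2}
p0 ∈ B0, q0 ∈ B0 → same block

YES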